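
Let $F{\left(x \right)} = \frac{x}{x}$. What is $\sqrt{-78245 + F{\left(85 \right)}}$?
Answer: $2 i \sqrt{19561} \approx 279.72 i$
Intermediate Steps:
$F{\left(x \right)} = 1$
$\sqrt{-78245 + F{\left(85 \right)}} = \sqrt{-78245 + 1} = \sqrt{-78244} = 2 i \sqrt{19561}$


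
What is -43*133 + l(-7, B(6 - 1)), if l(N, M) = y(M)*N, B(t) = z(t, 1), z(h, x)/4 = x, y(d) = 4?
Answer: -5747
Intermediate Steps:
z(h, x) = 4*x
B(t) = 4 (B(t) = 4*1 = 4)
l(N, M) = 4*N
-43*133 + l(-7, B(6 - 1)) = -43*133 + 4*(-7) = -5719 - 28 = -5747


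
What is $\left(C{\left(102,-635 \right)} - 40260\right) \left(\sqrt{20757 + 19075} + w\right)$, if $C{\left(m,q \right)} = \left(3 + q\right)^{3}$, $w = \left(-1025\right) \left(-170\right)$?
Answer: $-43993982729000 - 504952456 \sqrt{9958} \approx -4.4044 \cdot 10^{13}$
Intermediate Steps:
$w = 174250$
$\left(C{\left(102,-635 \right)} - 40260\right) \left(\sqrt{20757 + 19075} + w\right) = \left(\left(3 - 635\right)^{3} - 40260\right) \left(\sqrt{20757 + 19075} + 174250\right) = \left(\left(-632\right)^{3} - 40260\right) \left(\sqrt{39832} + 174250\right) = \left(-252435968 - 40260\right) \left(2 \sqrt{9958} + 174250\right) = - 252476228 \left(174250 + 2 \sqrt{9958}\right) = -43993982729000 - 504952456 \sqrt{9958}$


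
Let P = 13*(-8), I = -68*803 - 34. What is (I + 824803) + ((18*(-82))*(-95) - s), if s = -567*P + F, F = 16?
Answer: 851401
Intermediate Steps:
I = -54638 (I = -54604 - 34 = -54638)
P = -104
s = 58984 (s = -567*(-104) + 16 = 58968 + 16 = 58984)
(I + 824803) + ((18*(-82))*(-95) - s) = (-54638 + 824803) + ((18*(-82))*(-95) - 1*58984) = 770165 + (-1476*(-95) - 58984) = 770165 + (140220 - 58984) = 770165 + 81236 = 851401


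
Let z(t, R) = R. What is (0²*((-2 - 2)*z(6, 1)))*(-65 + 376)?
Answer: 0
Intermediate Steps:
(0²*((-2 - 2)*z(6, 1)))*(-65 + 376) = (0²*((-2 - 2)*1))*(-65 + 376) = (0*(-4*1))*311 = (0*(-4))*311 = 0*311 = 0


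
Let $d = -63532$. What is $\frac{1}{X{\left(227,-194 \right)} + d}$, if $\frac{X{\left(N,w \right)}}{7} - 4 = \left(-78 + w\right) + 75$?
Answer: $- \frac{1}{64883} \approx -1.5412 \cdot 10^{-5}$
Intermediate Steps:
$X{\left(N,w \right)} = 7 + 7 w$ ($X{\left(N,w \right)} = 28 + 7 \left(\left(-78 + w\right) + 75\right) = 28 + 7 \left(-3 + w\right) = 28 + \left(-21 + 7 w\right) = 7 + 7 w$)
$\frac{1}{X{\left(227,-194 \right)} + d} = \frac{1}{\left(7 + 7 \left(-194\right)\right) - 63532} = \frac{1}{\left(7 - 1358\right) - 63532} = \frac{1}{-1351 - 63532} = \frac{1}{-64883} = - \frac{1}{64883}$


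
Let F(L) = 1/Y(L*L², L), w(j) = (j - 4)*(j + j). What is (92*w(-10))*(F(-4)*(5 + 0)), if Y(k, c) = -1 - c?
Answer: 128800/3 ≈ 42933.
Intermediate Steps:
w(j) = 2*j*(-4 + j) (w(j) = (-4 + j)*(2*j) = 2*j*(-4 + j))
F(L) = 1/(-1 - L)
(92*w(-10))*(F(-4)*(5 + 0)) = (92*(2*(-10)*(-4 - 10)))*((-1/(1 - 4))*(5 + 0)) = (92*(2*(-10)*(-14)))*(-1/(-3)*5) = (92*280)*(-1*(-⅓)*5) = 25760*((⅓)*5) = 25760*(5/3) = 128800/3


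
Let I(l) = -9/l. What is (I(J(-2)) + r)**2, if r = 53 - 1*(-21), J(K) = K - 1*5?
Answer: 277729/49 ≈ 5667.9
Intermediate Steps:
J(K) = -5 + K (J(K) = K - 5 = -5 + K)
r = 74 (r = 53 + 21 = 74)
(I(J(-2)) + r)**2 = (-9/(-5 - 2) + 74)**2 = (-9/(-7) + 74)**2 = (-9*(-1/7) + 74)**2 = (9/7 + 74)**2 = (527/7)**2 = 277729/49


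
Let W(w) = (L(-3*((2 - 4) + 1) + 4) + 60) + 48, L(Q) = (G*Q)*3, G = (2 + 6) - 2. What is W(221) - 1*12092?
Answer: -11858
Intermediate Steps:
G = 6 (G = 8 - 2 = 6)
L(Q) = 18*Q (L(Q) = (6*Q)*3 = 18*Q)
W(w) = 234 (W(w) = (18*(-3*((2 - 4) + 1) + 4) + 60) + 48 = (18*(-3*(-2 + 1) + 4) + 60) + 48 = (18*(-3*(-1) + 4) + 60) + 48 = (18*(3 + 4) + 60) + 48 = (18*7 + 60) + 48 = (126 + 60) + 48 = 186 + 48 = 234)
W(221) - 1*12092 = 234 - 1*12092 = 234 - 12092 = -11858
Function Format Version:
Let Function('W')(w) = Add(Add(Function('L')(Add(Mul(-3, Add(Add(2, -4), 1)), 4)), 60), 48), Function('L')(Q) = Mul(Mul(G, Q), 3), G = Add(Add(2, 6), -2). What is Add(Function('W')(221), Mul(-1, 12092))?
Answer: -11858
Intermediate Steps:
G = 6 (G = Add(8, -2) = 6)
Function('L')(Q) = Mul(18, Q) (Function('L')(Q) = Mul(Mul(6, Q), 3) = Mul(18, Q))
Function('W')(w) = 234 (Function('W')(w) = Add(Add(Mul(18, Add(Mul(-3, Add(Add(2, -4), 1)), 4)), 60), 48) = Add(Add(Mul(18, Add(Mul(-3, Add(-2, 1)), 4)), 60), 48) = Add(Add(Mul(18, Add(Mul(-3, -1), 4)), 60), 48) = Add(Add(Mul(18, Add(3, 4)), 60), 48) = Add(Add(Mul(18, 7), 60), 48) = Add(Add(126, 60), 48) = Add(186, 48) = 234)
Add(Function('W')(221), Mul(-1, 12092)) = Add(234, Mul(-1, 12092)) = Add(234, -12092) = -11858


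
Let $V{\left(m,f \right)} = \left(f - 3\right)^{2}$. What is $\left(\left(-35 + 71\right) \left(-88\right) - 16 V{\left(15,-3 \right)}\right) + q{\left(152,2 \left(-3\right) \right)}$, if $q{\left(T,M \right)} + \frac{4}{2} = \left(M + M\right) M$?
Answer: $-3674$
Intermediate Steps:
$V{\left(m,f \right)} = \left(-3 + f\right)^{2}$
$q{\left(T,M \right)} = -2 + 2 M^{2}$ ($q{\left(T,M \right)} = -2 + \left(M + M\right) M = -2 + 2 M M = -2 + 2 M^{2}$)
$\left(\left(-35 + 71\right) \left(-88\right) - 16 V{\left(15,-3 \right)}\right) + q{\left(152,2 \left(-3\right) \right)} = \left(\left(-35 + 71\right) \left(-88\right) - 16 \left(-3 - 3\right)^{2}\right) - \left(2 - 2 \left(2 \left(-3\right)\right)^{2}\right) = \left(36 \left(-88\right) - 16 \left(-6\right)^{2}\right) - \left(2 - 2 \left(-6\right)^{2}\right) = \left(-3168 - 576\right) + \left(-2 + 2 \cdot 36\right) = \left(-3168 - 576\right) + \left(-2 + 72\right) = -3744 + 70 = -3674$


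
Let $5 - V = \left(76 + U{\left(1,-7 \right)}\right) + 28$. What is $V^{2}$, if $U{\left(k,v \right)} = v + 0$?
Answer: $8464$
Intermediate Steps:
$U{\left(k,v \right)} = v$
$V = -92$ ($V = 5 - \left(\left(76 - 7\right) + 28\right) = 5 - \left(69 + 28\right) = 5 - 97 = -92$)
$V^{2} = \left(-92\right)^{2} = 8464$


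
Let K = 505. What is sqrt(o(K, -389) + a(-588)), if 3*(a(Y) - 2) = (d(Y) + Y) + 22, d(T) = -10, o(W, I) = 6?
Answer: 2*I*sqrt(46) ≈ 13.565*I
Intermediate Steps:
a(Y) = 6 + Y/3 (a(Y) = 2 + ((-10 + Y) + 22)/3 = 2 + (12 + Y)/3 = 2 + (4 + Y/3) = 6 + Y/3)
sqrt(o(K, -389) + a(-588)) = sqrt(6 + (6 + (1/3)*(-588))) = sqrt(6 + (6 - 196)) = sqrt(6 - 190) = sqrt(-184) = 2*I*sqrt(46)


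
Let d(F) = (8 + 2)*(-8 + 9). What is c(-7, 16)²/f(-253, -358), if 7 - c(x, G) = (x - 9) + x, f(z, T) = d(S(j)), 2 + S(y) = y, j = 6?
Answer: 90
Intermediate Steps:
S(y) = -2 + y
d(F) = 10 (d(F) = 10*1 = 10)
f(z, T) = 10
c(x, G) = 16 - 2*x (c(x, G) = 7 - ((x - 9) + x) = 7 - ((-9 + x) + x) = 7 - (-9 + 2*x) = 7 + (9 - 2*x) = 16 - 2*x)
c(-7, 16)²/f(-253, -358) = (16 - 2*(-7))²/10 = (16 + 14)²*(⅒) = 30²*(⅒) = 900*(⅒) = 90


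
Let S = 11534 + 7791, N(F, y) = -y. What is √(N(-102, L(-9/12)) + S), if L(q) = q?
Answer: √77303/2 ≈ 139.02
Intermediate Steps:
S = 19325
√(N(-102, L(-9/12)) + S) = √(-(-9)/12 + 19325) = √(-1*(-¾) + 19325) = √(¾ + 19325) = √(77303/4) = √77303/2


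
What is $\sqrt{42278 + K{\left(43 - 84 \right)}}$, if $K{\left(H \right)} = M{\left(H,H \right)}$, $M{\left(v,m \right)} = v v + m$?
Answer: $\sqrt{43918} \approx 209.57$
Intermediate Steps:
$M{\left(v,m \right)} = m + v^{2}$ ($M{\left(v,m \right)} = v^{2} + m = m + v^{2}$)
$K{\left(H \right)} = H + H^{2}$
$\sqrt{42278 + K{\left(43 - 84 \right)}} = \sqrt{42278 + \left(43 - 84\right) \left(1 + \left(43 - 84\right)\right)} = \sqrt{42278 - 41 \left(1 - 41\right)} = \sqrt{42278 - -1640} = \sqrt{42278 + 1640} = \sqrt{43918}$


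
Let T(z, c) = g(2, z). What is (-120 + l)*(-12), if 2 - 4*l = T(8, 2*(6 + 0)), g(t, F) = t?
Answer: 1440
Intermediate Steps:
T(z, c) = 2
l = 0 (l = 1/2 - 1/4*2 = 1/2 - 1/2 = 0)
(-120 + l)*(-12) = (-120 + 0)*(-12) = -120*(-12) = 1440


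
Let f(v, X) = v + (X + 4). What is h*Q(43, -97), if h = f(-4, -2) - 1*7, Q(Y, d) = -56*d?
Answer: -48888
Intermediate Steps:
f(v, X) = 4 + X + v (f(v, X) = v + (4 + X) = 4 + X + v)
h = -9 (h = (4 - 2 - 4) - 1*7 = -2 - 7 = -9)
h*Q(43, -97) = -(-504)*(-97) = -9*5432 = -48888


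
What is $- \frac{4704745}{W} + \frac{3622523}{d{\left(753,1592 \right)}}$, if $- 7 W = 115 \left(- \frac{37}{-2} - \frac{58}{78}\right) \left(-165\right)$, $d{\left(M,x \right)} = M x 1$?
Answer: $- \frac{198946897414093}{2100285521400} \approx -94.724$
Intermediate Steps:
$d{\left(M,x \right)} = M x$
$W = \frac{8760125}{182}$ ($W = - \frac{115 \left(- \frac{37}{-2} - \frac{58}{78}\right) \left(-165\right)}{7} = - \frac{115 \left(\left(-37\right) \left(- \frac{1}{2}\right) - \frac{29}{39}\right) \left(-165\right)}{7} = - \frac{115 \left(\frac{37}{2} - \frac{29}{39}\right) \left(-165\right)}{7} = - \frac{115 \cdot \frac{1385}{78} \left(-165\right)}{7} = - \frac{\frac{159275}{78} \left(-165\right)}{7} = \left(- \frac{1}{7}\right) \left(- \frac{8760125}{26}\right) = \frac{8760125}{182} \approx 48133.0$)
$- \frac{4704745}{W} + \frac{3622523}{d{\left(753,1592 \right)}} = - \frac{4704745}{\frac{8760125}{182}} + \frac{3622523}{753 \cdot 1592} = \left(-4704745\right) \frac{182}{8760125} + \frac{3622523}{1198776} = - \frac{171252718}{1752025} + 3622523 \cdot \frac{1}{1198776} = - \frac{171252718}{1752025} + \frac{3622523}{1198776} = - \frac{198946897414093}{2100285521400}$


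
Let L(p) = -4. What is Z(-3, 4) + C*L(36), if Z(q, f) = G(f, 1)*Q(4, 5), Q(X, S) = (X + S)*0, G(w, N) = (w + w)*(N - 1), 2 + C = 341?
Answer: -1356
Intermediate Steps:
C = 339 (C = -2 + 341 = 339)
G(w, N) = 2*w*(-1 + N) (G(w, N) = (2*w)*(-1 + N) = 2*w*(-1 + N))
Q(X, S) = 0 (Q(X, S) = (S + X)*0 = 0)
Z(q, f) = 0 (Z(q, f) = (2*f*(-1 + 1))*0 = (2*f*0)*0 = 0*0 = 0)
Z(-3, 4) + C*L(36) = 0 + 339*(-4) = 0 - 1356 = -1356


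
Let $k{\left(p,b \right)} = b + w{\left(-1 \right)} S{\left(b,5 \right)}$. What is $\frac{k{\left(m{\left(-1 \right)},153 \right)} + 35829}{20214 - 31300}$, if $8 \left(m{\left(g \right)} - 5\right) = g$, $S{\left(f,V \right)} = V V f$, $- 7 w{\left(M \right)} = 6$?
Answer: $- \frac{114462}{38801} \approx -2.95$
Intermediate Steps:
$w{\left(M \right)} = - \frac{6}{7}$ ($w{\left(M \right)} = \left(- \frac{1}{7}\right) 6 = - \frac{6}{7}$)
$S{\left(f,V \right)} = f V^{2}$ ($S{\left(f,V \right)} = V^{2} f = f V^{2}$)
$m{\left(g \right)} = 5 + \frac{g}{8}$
$k{\left(p,b \right)} = - \frac{143 b}{7}$ ($k{\left(p,b \right)} = b - \frac{6 b 5^{2}}{7} = b - \frac{6 b 25}{7} = b - \frac{6 \cdot 25 b}{7} = b - \frac{150 b}{7} = - \frac{143 b}{7}$)
$\frac{k{\left(m{\left(-1 \right)},153 \right)} + 35829}{20214 - 31300} = \frac{\left(- \frac{143}{7}\right) 153 + 35829}{20214 - 31300} = \frac{- \frac{21879}{7} + 35829}{-11086} = \frac{228924}{7} \left(- \frac{1}{11086}\right) = - \frac{114462}{38801}$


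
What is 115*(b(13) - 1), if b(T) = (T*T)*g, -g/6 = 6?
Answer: -699775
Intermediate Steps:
g = -36 (g = -6*6 = -36)
b(T) = -36*T**2 (b(T) = (T*T)*(-36) = T**2*(-36) = -36*T**2)
115*(b(13) - 1) = 115*(-36*13**2 - 1) = 115*(-36*169 - 1) = 115*(-6084 - 1) = 115*(-6085) = -699775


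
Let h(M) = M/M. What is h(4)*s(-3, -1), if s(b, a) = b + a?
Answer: -4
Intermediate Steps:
h(M) = 1
s(b, a) = a + b
h(4)*s(-3, -1) = 1*(-1 - 3) = 1*(-4) = -4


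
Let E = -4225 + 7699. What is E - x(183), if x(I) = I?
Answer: 3291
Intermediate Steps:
E = 3474
E - x(183) = 3474 - 1*183 = 3474 - 183 = 3291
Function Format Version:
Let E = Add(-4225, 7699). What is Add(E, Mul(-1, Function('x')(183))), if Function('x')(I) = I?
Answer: 3291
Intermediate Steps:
E = 3474
Add(E, Mul(-1, Function('x')(183))) = Add(3474, Mul(-1, 183)) = Add(3474, -183) = 3291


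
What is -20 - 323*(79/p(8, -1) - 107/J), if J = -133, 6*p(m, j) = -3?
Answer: 355279/7 ≈ 50754.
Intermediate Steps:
p(m, j) = -½ (p(m, j) = (⅙)*(-3) = -½)
-20 - 323*(79/p(8, -1) - 107/J) = -20 - 323*(79/(-½) - 107/(-133)) = -20 - 323*(79*(-2) - 107*(-1/133)) = -20 - 323*(-158 + 107/133) = -20 - 323*(-20907/133) = -20 + 355419/7 = 355279/7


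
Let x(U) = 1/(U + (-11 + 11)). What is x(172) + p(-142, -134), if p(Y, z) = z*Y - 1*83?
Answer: 3258541/172 ≈ 18945.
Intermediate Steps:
x(U) = 1/U (x(U) = 1/(U + 0) = 1/U)
p(Y, z) = -83 + Y*z (p(Y, z) = Y*z - 83 = -83 + Y*z)
x(172) + p(-142, -134) = 1/172 + (-83 - 142*(-134)) = 1/172 + (-83 + 19028) = 1/172 + 18945 = 3258541/172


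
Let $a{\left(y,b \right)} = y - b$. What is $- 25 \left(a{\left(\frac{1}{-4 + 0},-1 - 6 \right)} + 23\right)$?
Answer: $- \frac{2975}{4} \approx -743.75$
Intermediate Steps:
$- 25 \left(a{\left(\frac{1}{-4 + 0},-1 - 6 \right)} + 23\right) = - 25 \left(\left(\frac{1}{-4 + 0} - \left(-1 - 6\right)\right) + 23\right) = - 25 \left(\left(\frac{1}{-4} - \left(-1 - 6\right)\right) + 23\right) = - 25 \left(\left(- \frac{1}{4} - -7\right) + 23\right) = - 25 \left(\left(- \frac{1}{4} + 7\right) + 23\right) = - 25 \left(\frac{27}{4} + 23\right) = \left(-25\right) \frac{119}{4} = - \frac{2975}{4}$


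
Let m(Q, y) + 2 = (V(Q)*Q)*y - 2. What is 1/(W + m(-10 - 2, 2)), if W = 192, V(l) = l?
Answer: 1/476 ≈ 0.0021008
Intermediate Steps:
m(Q, y) = -4 + y*Q² (m(Q, y) = -2 + ((Q*Q)*y - 2) = -2 + (Q²*y - 2) = -2 + (y*Q² - 2) = -2 + (-2 + y*Q²) = -4 + y*Q²)
1/(W + m(-10 - 2, 2)) = 1/(192 + (-4 + 2*(-10 - 2)²)) = 1/(192 + (-4 + 2*(-12)²)) = 1/(192 + (-4 + 2*144)) = 1/(192 + (-4 + 288)) = 1/(192 + 284) = 1/476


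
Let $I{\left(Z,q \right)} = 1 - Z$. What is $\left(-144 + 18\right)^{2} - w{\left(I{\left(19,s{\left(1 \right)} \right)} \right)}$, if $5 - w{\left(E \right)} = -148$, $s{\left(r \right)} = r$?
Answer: $15723$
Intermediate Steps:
$w{\left(E \right)} = 153$ ($w{\left(E \right)} = 5 - -148 = 5 + 148 = 153$)
$\left(-144 + 18\right)^{2} - w{\left(I{\left(19,s{\left(1 \right)} \right)} \right)} = \left(-144 + 18\right)^{2} - 153 = \left(-126\right)^{2} - 153 = 15876 - 153 = 15723$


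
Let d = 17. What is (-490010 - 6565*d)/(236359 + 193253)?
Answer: -601615/429612 ≈ -1.4004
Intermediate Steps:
(-490010 - 6565*d)/(236359 + 193253) = (-490010 - 6565*17)/(236359 + 193253) = (-490010 - 111605)/429612 = -601615*1/429612 = -601615/429612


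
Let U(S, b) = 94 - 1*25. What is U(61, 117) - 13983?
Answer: -13914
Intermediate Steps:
U(S, b) = 69 (U(S, b) = 94 - 25 = 69)
U(61, 117) - 13983 = 69 - 13983 = -13914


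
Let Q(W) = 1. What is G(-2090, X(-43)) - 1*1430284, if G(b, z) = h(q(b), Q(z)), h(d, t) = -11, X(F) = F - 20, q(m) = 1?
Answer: -1430295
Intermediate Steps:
X(F) = -20 + F
G(b, z) = -11
G(-2090, X(-43)) - 1*1430284 = -11 - 1*1430284 = -11 - 1430284 = -1430295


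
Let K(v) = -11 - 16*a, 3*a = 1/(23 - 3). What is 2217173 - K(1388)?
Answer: 33257764/15 ≈ 2.2172e+6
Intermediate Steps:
a = 1/60 (a = 1/(3*(23 - 3)) = (⅓)/20 = (⅓)*(1/20) = 1/60 ≈ 0.016667)
K(v) = -169/15 (K(v) = -11 - 16*1/60 = -11 - 4/15 = -169/15)
2217173 - K(1388) = 2217173 - 1*(-169/15) = 2217173 + 169/15 = 33257764/15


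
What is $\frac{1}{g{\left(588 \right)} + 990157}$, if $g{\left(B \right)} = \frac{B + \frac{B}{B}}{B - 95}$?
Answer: $\frac{493}{488147990} \approx 1.0099 \cdot 10^{-6}$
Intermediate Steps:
$g{\left(B \right)} = \frac{1 + B}{-95 + B}$ ($g{\left(B \right)} = \frac{B + 1}{-95 + B} = \frac{1 + B}{-95 + B}$)
$\frac{1}{g{\left(588 \right)} + 990157} = \frac{1}{\frac{1 + 588}{-95 + 588} + 990157} = \frac{1}{\frac{1}{493} \cdot 589 + 990157} = \frac{1}{\frac{589}{493} + 990157} = \frac{1}{\frac{488147990}{493}} = \frac{493}{488147990}$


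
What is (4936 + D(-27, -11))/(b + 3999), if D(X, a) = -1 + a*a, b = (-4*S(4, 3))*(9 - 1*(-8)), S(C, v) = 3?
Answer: 5056/3795 ≈ 1.3323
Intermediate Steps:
b = -204 (b = (-4*3)*(9 - 1*(-8)) = -12*(9 + 8) = -12*17 = -204)
D(X, a) = -1 + a**2
(4936 + D(-27, -11))/(b + 3999) = (4936 + (-1 + (-11)**2))/(-204 + 3999) = (4936 + (-1 + 121))/3795 = (4936 + 120)*(1/3795) = 5056*(1/3795) = 5056/3795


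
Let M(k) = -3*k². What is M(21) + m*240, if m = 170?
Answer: 39477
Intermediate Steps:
M(21) + m*240 = -3*21² + 170*240 = -3*441 + 40800 = -1323 + 40800 = 39477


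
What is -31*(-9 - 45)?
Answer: 1674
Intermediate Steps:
-31*(-9 - 45) = -31*(-54) = 1674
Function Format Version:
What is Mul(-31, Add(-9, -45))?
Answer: 1674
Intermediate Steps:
Mul(-31, Add(-9, -45)) = Mul(-31, -54) = 1674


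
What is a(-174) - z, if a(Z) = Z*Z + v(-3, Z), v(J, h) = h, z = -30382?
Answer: 60484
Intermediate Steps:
a(Z) = Z + Z² (a(Z) = Z*Z + Z = Z² + Z = Z + Z²)
a(-174) - z = -174*(1 - 174) - 1*(-30382) = -174*(-173) + 30382 = 30102 + 30382 = 60484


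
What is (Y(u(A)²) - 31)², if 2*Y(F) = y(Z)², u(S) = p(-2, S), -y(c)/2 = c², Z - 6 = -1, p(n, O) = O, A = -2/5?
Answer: 1485961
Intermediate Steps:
A = -⅖ (A = -2*⅕ = -⅖ ≈ -0.40000)
Z = 5 (Z = 6 - 1 = 5)
y(c) = -2*c²
u(S) = S
Y(F) = 1250 (Y(F) = (-2*5²)²/2 = (-2*25)²/2 = (½)*(-50)² = (½)*2500 = 1250)
(Y(u(A)²) - 31)² = (1250 - 31)² = 1219² = 1485961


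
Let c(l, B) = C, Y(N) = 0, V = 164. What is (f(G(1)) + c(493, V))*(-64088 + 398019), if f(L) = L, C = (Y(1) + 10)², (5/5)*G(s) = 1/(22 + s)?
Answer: 768375231/23 ≈ 3.3408e+7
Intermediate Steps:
G(s) = 1/(22 + s)
C = 100 (C = (0 + 10)² = 10² = 100)
c(l, B) = 100
(f(G(1)) + c(493, V))*(-64088 + 398019) = (1/(22 + 1) + 100)*(-64088 + 398019) = (1/23 + 100)*333931 = (2301/23)*333931 = 768375231/23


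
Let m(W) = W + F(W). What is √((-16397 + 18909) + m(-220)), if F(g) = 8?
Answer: 10*√23 ≈ 47.958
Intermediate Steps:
m(W) = 8 + W (m(W) = W + 8 = 8 + W)
√((-16397 + 18909) + m(-220)) = √((-16397 + 18909) + (8 - 220)) = √(2512 - 212) = √2300 = 10*√23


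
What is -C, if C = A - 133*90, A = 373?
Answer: 11597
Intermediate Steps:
C = -11597 (C = 373 - 133*90 = 373 - 11970 = -11597)
-C = -1*(-11597) = 11597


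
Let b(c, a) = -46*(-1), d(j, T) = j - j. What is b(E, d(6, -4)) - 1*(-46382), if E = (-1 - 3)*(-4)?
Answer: 46428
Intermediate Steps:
d(j, T) = 0
E = 16 (E = -4*(-4) = 16)
b(c, a) = 46
b(E, d(6, -4)) - 1*(-46382) = 46 - 1*(-46382) = 46 + 46382 = 46428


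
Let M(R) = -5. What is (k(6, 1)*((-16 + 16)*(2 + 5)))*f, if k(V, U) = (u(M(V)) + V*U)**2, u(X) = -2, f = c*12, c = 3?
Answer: 0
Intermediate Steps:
f = 36 (f = 3*12 = 36)
k(V, U) = (-2 + U*V)**2 (k(V, U) = (-2 + V*U)**2 = (-2 + U*V)**2)
(k(6, 1)*((-16 + 16)*(2 + 5)))*f = ((-2 + 1*6)**2*((-16 + 16)*(2 + 5)))*36 = ((-2 + 6)**2*(0*7))*36 = (4**2*0)*36 = (16*0)*36 = 0*36 = 0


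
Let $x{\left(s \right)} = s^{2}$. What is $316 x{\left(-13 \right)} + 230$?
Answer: $53634$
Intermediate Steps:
$316 x{\left(-13 \right)} + 230 = 316 \left(-13\right)^{2} + 230 = 316 \cdot 169 + 230 = 53404 + 230 = 53634$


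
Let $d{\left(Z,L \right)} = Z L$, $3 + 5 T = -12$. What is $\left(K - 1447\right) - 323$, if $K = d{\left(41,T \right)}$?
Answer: $-1893$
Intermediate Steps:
$T = -3$ ($T = - \frac{3}{5} + \frac{1}{5} \left(-12\right) = - \frac{3}{5} - \frac{12}{5} = -3$)
$d{\left(Z,L \right)} = L Z$
$K = -123$ ($K = \left(-3\right) 41 = -123$)
$\left(K - 1447\right) - 323 = \left(-123 - 1447\right) - 323 = -1570 - 323 = -1893$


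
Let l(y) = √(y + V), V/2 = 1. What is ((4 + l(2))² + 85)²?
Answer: 14641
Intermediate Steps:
V = 2 (V = 2*1 = 2)
l(y) = √(2 + y) (l(y) = √(y + 2) = √(2 + y))
((4 + l(2))² + 85)² = ((4 + √(2 + 2))² + 85)² = ((4 + √4)² + 85)² = ((4 + 2)² + 85)² = (6² + 85)² = (36 + 85)² = 121² = 14641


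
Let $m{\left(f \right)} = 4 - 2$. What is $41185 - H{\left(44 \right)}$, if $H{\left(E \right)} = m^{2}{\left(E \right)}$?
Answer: $41181$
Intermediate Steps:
$m{\left(f \right)} = 2$
$H{\left(E \right)} = 4$ ($H{\left(E \right)} = 2^{2} = 4$)
$41185 - H{\left(44 \right)} = 41185 - 4 = 41181$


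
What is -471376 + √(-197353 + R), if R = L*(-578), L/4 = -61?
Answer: -471376 + I*√56321 ≈ -4.7138e+5 + 237.32*I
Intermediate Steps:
L = -244 (L = 4*(-61) = -244)
R = 141032 (R = -244*(-578) = 141032)
-471376 + √(-197353 + R) = -471376 + √(-197353 + 141032) = -471376 + √(-56321) = -471376 + I*√56321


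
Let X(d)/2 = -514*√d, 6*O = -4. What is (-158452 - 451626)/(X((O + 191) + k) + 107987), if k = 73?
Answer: -197641478958/34148717147 - 627160184*√2370/34148717147 ≈ -6.6818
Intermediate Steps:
O = -⅔ (O = (⅙)*(-4) = -⅔ ≈ -0.66667)
X(d) = -1028*√d (X(d) = 2*(-514*√d) = -1028*√d)
(-158452 - 451626)/(X((O + 191) + k) + 107987) = (-158452 - 451626)/(-1028*√((-⅔ + 191) + 73) + 107987) = -610078/(-1028*√(571/3 + 73) + 107987) = -610078/(-1028*√2370/3 + 107987) = -610078/(107987 - 1028*√2370/3)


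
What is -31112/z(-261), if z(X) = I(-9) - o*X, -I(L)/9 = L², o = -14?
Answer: 31112/4383 ≈ 7.0983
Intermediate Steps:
I(L) = -9*L²
z(X) = -729 + 14*X (z(X) = -9*(-9)² - (-14)*X = -9*81 + 14*X = -729 + 14*X)
-31112/z(-261) = -31112/(-729 + 14*(-261)) = -31112/(-729 - 3654) = -31112/(-4383) = -31112*(-1/4383) = 31112/4383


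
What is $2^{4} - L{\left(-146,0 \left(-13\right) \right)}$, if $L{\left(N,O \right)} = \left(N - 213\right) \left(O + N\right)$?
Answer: $-52398$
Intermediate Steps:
$L{\left(N,O \right)} = \left(-213 + N\right) \left(N + O\right)$
$2^{4} - L{\left(-146,0 \left(-13\right) \right)} = 2^{4} - \left(\left(-146\right)^{2} - -31098 - 213 \cdot 0 \left(-13\right) - 146 \cdot 0 \left(-13\right)\right) = 16 - \left(21316 + 31098 - 0 - 0\right) = 16 - \left(21316 + 31098 + 0 + 0\right) = 16 - 52414 = -52398$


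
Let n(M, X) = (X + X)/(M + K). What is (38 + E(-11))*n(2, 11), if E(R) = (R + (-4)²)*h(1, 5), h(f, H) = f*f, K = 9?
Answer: 86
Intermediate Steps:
h(f, H) = f²
n(M, X) = 2*X/(9 + M) (n(M, X) = (X + X)/(M + 9) = (2*X)/(9 + M) = 2*X/(9 + M))
E(R) = 16 + R (E(R) = (R + (-4)²)*1² = (R + 16)*1 = (16 + R)*1 = 16 + R)
(38 + E(-11))*n(2, 11) = (38 + (16 - 11))*(2*11/(9 + 2)) = (38 + 5)*(2*11/11) = 43*(2*11*(1/11)) = 43*2 = 86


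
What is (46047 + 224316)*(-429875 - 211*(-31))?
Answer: -114453850242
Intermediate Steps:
(46047 + 224316)*(-429875 - 211*(-31)) = 270363*(-429875 + 6541) = 270363*(-423334) = -114453850242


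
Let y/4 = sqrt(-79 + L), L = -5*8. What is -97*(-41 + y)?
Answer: 3977 - 388*I*sqrt(119) ≈ 3977.0 - 4232.6*I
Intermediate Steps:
L = -40 (L = -1*40 = -40)
y = 4*I*sqrt(119) (y = 4*sqrt(-79 - 40) = 4*sqrt(-119) = 4*(I*sqrt(119)) = 4*I*sqrt(119) ≈ 43.635*I)
-97*(-41 + y) = -97*(-41 + 4*I*sqrt(119)) = 3977 - 388*I*sqrt(119)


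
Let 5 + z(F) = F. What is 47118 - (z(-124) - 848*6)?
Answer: 52335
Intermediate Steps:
z(F) = -5 + F
47118 - (z(-124) - 848*6) = 47118 - ((-5 - 124) - 848*6) = 47118 - (-129 - 1*5088) = 47118 - (-129 - 5088) = 47118 - 1*(-5217) = 47118 + 5217 = 52335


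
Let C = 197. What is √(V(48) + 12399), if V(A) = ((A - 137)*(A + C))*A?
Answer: I*√1034241 ≈ 1017.0*I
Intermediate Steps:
V(A) = A*(-137 + A)*(197 + A) (V(A) = ((A - 137)*(A + 197))*A = ((-137 + A)*(197 + A))*A = A*(-137 + A)*(197 + A))
√(V(48) + 12399) = √(48*(-26989 + 48² + 60*48) + 12399) = √(48*(-26989 + 2304 + 2880) + 12399) = √(48*(-21805) + 12399) = √(-1046640 + 12399) = √(-1034241) = I*√1034241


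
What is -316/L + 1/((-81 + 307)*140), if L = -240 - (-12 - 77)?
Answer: 9998391/4777640 ≈ 2.0927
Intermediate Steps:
L = -151 (L = -240 - 1*(-89) = -240 + 89 = -151)
-316/L + 1/((-81 + 307)*140) = -316/(-151) + 1/((-81 + 307)*140) = -316*(-1/151) + (1/140)/226 = 316/151 + (1/226)*(1/140) = 316/151 + 1/31640 = 9998391/4777640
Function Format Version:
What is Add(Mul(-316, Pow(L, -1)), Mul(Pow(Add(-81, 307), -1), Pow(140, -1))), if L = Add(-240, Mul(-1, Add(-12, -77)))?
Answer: Rational(9998391, 4777640) ≈ 2.0927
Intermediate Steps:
L = -151 (L = Add(-240, Mul(-1, -89)) = Add(-240, 89) = -151)
Add(Mul(-316, Pow(L, -1)), Mul(Pow(Add(-81, 307), -1), Pow(140, -1))) = Add(Mul(-316, Pow(-151, -1)), Mul(Pow(Add(-81, 307), -1), Pow(140, -1))) = Add(Mul(-316, Rational(-1, 151)), Mul(Pow(226, -1), Rational(1, 140))) = Add(Rational(316, 151), Mul(Rational(1, 226), Rational(1, 140))) = Add(Rational(316, 151), Rational(1, 31640)) = Rational(9998391, 4777640)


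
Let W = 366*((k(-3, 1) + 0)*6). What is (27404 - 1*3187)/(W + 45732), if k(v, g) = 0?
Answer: 24217/45732 ≈ 0.52954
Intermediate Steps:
W = 0 (W = 366*((0 + 0)*6) = 366*(0*6) = 366*0 = 0)
(27404 - 1*3187)/(W + 45732) = (27404 - 1*3187)/(0 + 45732) = (27404 - 3187)/45732 = 24217*(1/45732) = 24217/45732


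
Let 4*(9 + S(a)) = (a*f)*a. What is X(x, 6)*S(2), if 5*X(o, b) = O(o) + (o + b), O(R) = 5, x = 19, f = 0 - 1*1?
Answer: -60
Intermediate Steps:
f = -1 (f = 0 - 1 = -1)
S(a) = -9 - a²/4 (S(a) = -9 + ((a*(-1))*a)/4 = -9 + ((-a)*a)/4 = -9 + (-a²)/4 = -9 - a²/4)
X(o, b) = 1 + b/5 + o/5 (X(o, b) = (5 + (o + b))/5 = (5 + (b + o))/5 = (5 + b + o)/5 = 1 + b/5 + o/5)
X(x, 6)*S(2) = (1 + (⅕)*6 + (⅕)*19)*(-9 - ¼*2²) = (1 + 6/5 + 19/5)*(-9 - ¼*4) = 6*(-9 - 1) = 6*(-10) = -60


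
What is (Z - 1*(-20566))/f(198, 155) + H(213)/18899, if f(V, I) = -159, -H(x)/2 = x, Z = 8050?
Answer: -540881518/3004941 ≈ -180.00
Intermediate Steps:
H(x) = -2*x
(Z - 1*(-20566))/f(198, 155) + H(213)/18899 = (8050 - 1*(-20566))/(-159) - 2*213/18899 = (8050 + 20566)*(-1/159) - 426*1/18899 = 28616*(-1/159) - 426/18899 = -28616/159 - 426/18899 = -540881518/3004941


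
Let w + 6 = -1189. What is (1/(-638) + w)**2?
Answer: 581270532921/407044 ≈ 1.4280e+6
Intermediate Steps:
w = -1195 (w = -6 - 1189 = -1195)
(1/(-638) + w)**2 = (1/(-638) - 1195)**2 = (-1/638 - 1195)**2 = (-762411/638)**2 = 581270532921/407044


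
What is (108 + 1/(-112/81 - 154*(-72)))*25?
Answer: 271857825/100688 ≈ 2700.0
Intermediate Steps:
(108 + 1/(-112/81 - 154*(-72)))*25 = (108 - 1/72/(-112*1/81 - 154))*25 = (108 - 1/72/(-112/81 - 154))*25 = (108 - 1/72/(-12586/81))*25 = (108 - 81/12586*(-1/72))*25 = (108 + 9/100688)*25 = (10874313/100688)*25 = 271857825/100688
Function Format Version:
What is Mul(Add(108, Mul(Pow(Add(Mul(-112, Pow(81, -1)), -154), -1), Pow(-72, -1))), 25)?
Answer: Rational(271857825, 100688) ≈ 2700.0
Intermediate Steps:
Mul(Add(108, Mul(Pow(Add(Mul(-112, Pow(81, -1)), -154), -1), Pow(-72, -1))), 25) = Mul(Add(108, Mul(Pow(Add(Mul(-112, Rational(1, 81)), -154), -1), Rational(-1, 72))), 25) = Mul(Add(108, Mul(Pow(Add(Rational(-112, 81), -154), -1), Rational(-1, 72))), 25) = Mul(Add(108, Mul(Pow(Rational(-12586, 81), -1), Rational(-1, 72))), 25) = Mul(Add(108, Mul(Rational(-81, 12586), Rational(-1, 72))), 25) = Mul(Add(108, Rational(9, 100688)), 25) = Mul(Rational(10874313, 100688), 25) = Rational(271857825, 100688)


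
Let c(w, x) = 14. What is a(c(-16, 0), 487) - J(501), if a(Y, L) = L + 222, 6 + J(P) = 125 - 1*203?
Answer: 793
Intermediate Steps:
J(P) = -84 (J(P) = -6 + (125 - 1*203) = -6 + (125 - 203) = -6 - 78 = -84)
a(Y, L) = 222 + L
a(c(-16, 0), 487) - J(501) = (222 + 487) - 1*(-84) = 709 + 84 = 793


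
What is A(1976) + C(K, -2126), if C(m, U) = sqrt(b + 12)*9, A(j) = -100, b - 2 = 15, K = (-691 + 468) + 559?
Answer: -100 + 9*sqrt(29) ≈ -51.534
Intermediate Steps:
K = 336 (K = -223 + 559 = 336)
b = 17 (b = 2 + 15 = 17)
C(m, U) = 9*sqrt(29) (C(m, U) = sqrt(17 + 12)*9 = sqrt(29)*9 = 9*sqrt(29))
A(1976) + C(K, -2126) = -100 + 9*sqrt(29)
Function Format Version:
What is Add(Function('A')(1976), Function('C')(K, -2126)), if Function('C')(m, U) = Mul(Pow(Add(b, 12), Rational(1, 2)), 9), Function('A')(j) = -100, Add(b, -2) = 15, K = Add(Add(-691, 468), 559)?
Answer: Add(-100, Mul(9, Pow(29, Rational(1, 2)))) ≈ -51.534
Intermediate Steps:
K = 336 (K = Add(-223, 559) = 336)
b = 17 (b = Add(2, 15) = 17)
Function('C')(m, U) = Mul(9, Pow(29, Rational(1, 2))) (Function('C')(m, U) = Mul(Pow(Add(17, 12), Rational(1, 2)), 9) = Mul(Pow(29, Rational(1, 2)), 9) = Mul(9, Pow(29, Rational(1, 2))))
Add(Function('A')(1976), Function('C')(K, -2126)) = Add(-100, Mul(9, Pow(29, Rational(1, 2))))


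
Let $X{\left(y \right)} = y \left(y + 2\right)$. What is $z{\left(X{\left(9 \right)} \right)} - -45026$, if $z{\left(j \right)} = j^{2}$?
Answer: $54827$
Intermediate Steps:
$X{\left(y \right)} = y \left(2 + y\right)$
$z{\left(X{\left(9 \right)} \right)} - -45026 = \left(9 \left(2 + 9\right)\right)^{2} - -45026 = \left(9 \cdot 11\right)^{2} + 45026 = 99^{2} + 45026 = 9801 + 45026 = 54827$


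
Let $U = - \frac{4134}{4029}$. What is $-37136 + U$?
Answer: $- \frac{49875026}{1343} \approx -37137.0$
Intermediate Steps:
$U = - \frac{1378}{1343}$ ($U = \left(-4134\right) \frac{1}{4029} = - \frac{1378}{1343} \approx -1.0261$)
$-37136 + U = -37136 - \frac{1378}{1343} = - \frac{49875026}{1343}$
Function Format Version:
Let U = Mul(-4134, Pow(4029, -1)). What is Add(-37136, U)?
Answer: Rational(-49875026, 1343) ≈ -37137.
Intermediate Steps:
U = Rational(-1378, 1343) (U = Mul(-4134, Rational(1, 4029)) = Rational(-1378, 1343) ≈ -1.0261)
Add(-37136, U) = Add(-37136, Rational(-1378, 1343)) = Rational(-49875026, 1343)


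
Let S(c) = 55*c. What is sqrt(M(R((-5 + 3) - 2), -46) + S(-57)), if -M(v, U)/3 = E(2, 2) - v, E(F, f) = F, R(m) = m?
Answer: I*sqrt(3153) ≈ 56.152*I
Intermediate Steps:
M(v, U) = -6 + 3*v (M(v, U) = -3*(2 - v) = -6 + 3*v)
sqrt(M(R((-5 + 3) - 2), -46) + S(-57)) = sqrt((-6 + 3*((-5 + 3) - 2)) + 55*(-57)) = sqrt((-6 + 3*(-2 - 2)) - 3135) = sqrt((-6 + 3*(-4)) - 3135) = sqrt((-6 - 12) - 3135) = sqrt(-18 - 3135) = sqrt(-3153) = I*sqrt(3153)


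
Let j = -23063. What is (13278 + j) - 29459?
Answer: -39244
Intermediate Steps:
(13278 + j) - 29459 = (13278 - 23063) - 29459 = -9785 - 29459 = -39244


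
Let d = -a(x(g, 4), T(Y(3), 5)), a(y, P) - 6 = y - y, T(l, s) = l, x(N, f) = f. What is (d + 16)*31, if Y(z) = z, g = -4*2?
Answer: 310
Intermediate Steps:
g = -8
a(y, P) = 6 (a(y, P) = 6 + (y - y) = 6 + 0 = 6)
d = -6 (d = -1*6 = -6)
(d + 16)*31 = (-6 + 16)*31 = 10*31 = 310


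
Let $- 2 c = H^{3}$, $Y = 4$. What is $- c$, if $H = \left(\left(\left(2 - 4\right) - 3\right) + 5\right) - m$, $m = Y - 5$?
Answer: $\frac{1}{2} \approx 0.5$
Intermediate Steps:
$m = -1$ ($m = 4 - 5 = -1$)
$H = 1$ ($H = \left(\left(\left(2 - 4\right) - 3\right) + 5\right) - -1 = \left(\left(-2 - 3\right) + 5\right) + 1 = \left(-5 + 5\right) + 1 = 0 + 1 = 1$)
$c = - \frac{1}{2}$ ($c = - \frac{1^{3}}{2} = \left(- \frac{1}{2}\right) 1 = - \frac{1}{2} \approx -0.5$)
$- c = \left(-1\right) \left(- \frac{1}{2}\right) = \frac{1}{2}$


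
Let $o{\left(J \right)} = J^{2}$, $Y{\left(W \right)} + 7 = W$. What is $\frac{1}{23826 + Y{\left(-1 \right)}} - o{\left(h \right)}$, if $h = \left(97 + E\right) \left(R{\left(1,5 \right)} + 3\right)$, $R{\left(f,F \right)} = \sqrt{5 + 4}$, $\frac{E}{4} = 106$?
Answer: $- \frac{232746542567}{23818} \approx -9.7719 \cdot 10^{6}$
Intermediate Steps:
$Y{\left(W \right)} = -7 + W$
$E = 424$ ($E = 4 \cdot 106 = 424$)
$R{\left(f,F \right)} = 3$ ($R{\left(f,F \right)} = \sqrt{9} = 3$)
$h = 3126$ ($h = \left(97 + 424\right) \left(3 + 3\right) = 521 \cdot 6 = 3126$)
$\frac{1}{23826 + Y{\left(-1 \right)}} - o{\left(h \right)} = \frac{1}{23826 - 8} - 3126^{2} = \frac{1}{23826 - 8} - 9771876 = \frac{1}{23818} - 9771876 = - \frac{232746542567}{23818}$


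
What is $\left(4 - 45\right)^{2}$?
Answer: $1681$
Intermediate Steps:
$\left(4 - 45\right)^{2} = \left(-41\right)^{2} = 1681$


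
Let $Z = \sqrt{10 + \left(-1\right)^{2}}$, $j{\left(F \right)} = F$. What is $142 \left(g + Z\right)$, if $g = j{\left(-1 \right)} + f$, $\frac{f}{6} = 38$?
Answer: $32234 + 142 \sqrt{11} \approx 32705.0$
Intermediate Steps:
$f = 228$ ($f = 6 \cdot 38 = 228$)
$Z = \sqrt{11}$ ($Z = \sqrt{10 + 1} = \sqrt{11} \approx 3.3166$)
$g = 227$ ($g = -1 + 228 = 227$)
$142 \left(g + Z\right) = 142 \left(227 + \sqrt{11}\right) = 32234 + 142 \sqrt{11}$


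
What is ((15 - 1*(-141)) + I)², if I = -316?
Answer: 25600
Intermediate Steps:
((15 - 1*(-141)) + I)² = ((15 - 1*(-141)) - 316)² = ((15 + 141) - 316)² = (156 - 316)² = (-160)² = 25600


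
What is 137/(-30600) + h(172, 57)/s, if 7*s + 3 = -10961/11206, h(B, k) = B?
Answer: -412862041723/1364117400 ≈ -302.66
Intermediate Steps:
s = -44579/78442 (s = -3/7 + (-10961/11206)/7 = -3/7 + (-10961*1/11206)/7 = -3/7 + (⅐)*(-10961/11206) = -3/7 - 10961/78442 = -44579/78442 ≈ -0.56831)
137/(-30600) + h(172, 57)/s = 137/(-30600) + 172/(-44579/78442) = 137*(-1/30600) + 172*(-78442/44579) = -137/30600 - 13492024/44579 = -412862041723/1364117400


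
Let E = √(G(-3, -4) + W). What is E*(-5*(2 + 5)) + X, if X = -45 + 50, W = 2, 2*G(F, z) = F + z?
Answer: 5 - 35*I*√6/2 ≈ 5.0 - 42.866*I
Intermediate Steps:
G(F, z) = F/2 + z/2 (G(F, z) = (F + z)/2 = F/2 + z/2)
E = I*√6/2 (E = √(((½)*(-3) + (½)*(-4)) + 2) = √((-3/2 - 2) + 2) = √(-7/2 + 2) = √(-3/2) = I*√6/2 ≈ 1.2247*I)
X = 5
E*(-5*(2 + 5)) + X = (I*√6/2)*(-5*(2 + 5)) + 5 = (I*√6/2)*(-5*7) + 5 = (I*√6/2)*(-35) + 5 = -35*I*√6/2 + 5 = 5 - 35*I*√6/2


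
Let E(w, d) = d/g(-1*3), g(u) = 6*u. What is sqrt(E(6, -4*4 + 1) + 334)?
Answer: 7*sqrt(246)/6 ≈ 18.298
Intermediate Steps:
E(w, d) = -d/18 (E(w, d) = d/((6*(-1*3))) = d/((6*(-3))) = d/(-18) = d*(-1/18) = -d/18)
sqrt(E(6, -4*4 + 1) + 334) = sqrt(-(-4*4 + 1)/18 + 334) = sqrt(-(-16 + 1)/18 + 334) = sqrt(-1/18*(-15) + 334) = sqrt(5/6 + 334) = sqrt(2009/6) = 7*sqrt(246)/6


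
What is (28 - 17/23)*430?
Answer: 269610/23 ≈ 11722.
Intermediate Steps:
(28 - 17/23)*430 = (627/23)*430 = 269610/23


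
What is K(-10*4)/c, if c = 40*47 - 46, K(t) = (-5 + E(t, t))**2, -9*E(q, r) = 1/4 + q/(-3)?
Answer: 494209/21391776 ≈ 0.023103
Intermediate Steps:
E(q, r) = -1/36 + q/27 (E(q, r) = -(1/4 + q/(-3))/9 = -(1*(1/4) + q*(-1/3))/9 = -(1/4 - q/3)/9 = -1/36 + q/27)
K(t) = (-181/36 + t/27)**2 (K(t) = (-5 + (-1/36 + t/27))**2 = (-181/36 + t/27)**2)
c = 1834 (c = 1880 - 46 = 1834)
K(-10*4)/c = ((-543 + 4*(-10*4))**2/11664)/1834 = ((-543 + 4*(-40))**2/11664)*(1/1834) = ((-543 - 160)**2/11664)*(1/1834) = ((1/11664)*(-703)**2)*(1/1834) = ((1/11664)*494209)*(1/1834) = (494209/11664)*(1/1834) = 494209/21391776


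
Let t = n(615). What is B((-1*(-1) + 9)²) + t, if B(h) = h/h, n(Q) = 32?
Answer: 33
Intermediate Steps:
B(h) = 1
t = 32
B((-1*(-1) + 9)²) + t = 1 + 32 = 33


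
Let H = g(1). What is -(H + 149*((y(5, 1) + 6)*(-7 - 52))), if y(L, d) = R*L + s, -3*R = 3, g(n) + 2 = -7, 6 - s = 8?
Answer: -8782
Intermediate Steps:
s = -2 (s = 6 - 1*8 = 6 - 8 = -2)
g(n) = -9 (g(n) = -2 - 7 = -9)
R = -1 (R = -⅓*3 = -1)
y(L, d) = -2 - L (y(L, d) = -L - 2 = -2 - L)
H = -9
-(H + 149*((y(5, 1) + 6)*(-7 - 52))) = -(-9 + 149*(((-2 - 1*5) + 6)*(-7 - 52))) = -(-9 + 149*(((-2 - 5) + 6)*(-59))) = -(-9 + 149*((-7 + 6)*(-59))) = -(-9 + 149*(-1*(-59))) = -(-9 + 149*59) = -(-9 + 8791) = -1*8782 = -8782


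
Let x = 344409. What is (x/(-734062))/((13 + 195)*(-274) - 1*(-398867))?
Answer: -344409/250957446250 ≈ -1.3724e-6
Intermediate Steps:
(x/(-734062))/((13 + 195)*(-274) - 1*(-398867)) = (344409/(-734062))/((13 + 195)*(-274) - 1*(-398867)) = (344409*(-1/734062))/(208*(-274) + 398867) = -344409/(734062*(-56992 + 398867)) = -344409/734062/341875 = -344409/734062*1/341875 = -344409/250957446250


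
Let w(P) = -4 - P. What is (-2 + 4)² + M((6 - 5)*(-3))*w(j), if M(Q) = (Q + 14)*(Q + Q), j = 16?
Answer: 1324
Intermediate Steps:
M(Q) = 2*Q*(14 + Q) (M(Q) = (14 + Q)*(2*Q) = 2*Q*(14 + Q))
(-2 + 4)² + M((6 - 5)*(-3))*w(j) = (-2 + 4)² + (2*((6 - 5)*(-3))*(14 + (6 - 5)*(-3)))*(-4 - 1*16) = 2² + (2*(1*(-3))*(14 + 1*(-3)))*(-4 - 16) = 4 + (2*(-3)*(14 - 3))*(-20) = 4 + (2*(-3)*11)*(-20) = 4 - 66*(-20) = 4 + 1320 = 1324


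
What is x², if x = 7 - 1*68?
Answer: 3721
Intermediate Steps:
x = -61 (x = 7 - 68 = -61)
x² = (-61)² = 3721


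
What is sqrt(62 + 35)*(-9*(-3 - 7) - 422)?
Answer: -332*sqrt(97) ≈ -3269.8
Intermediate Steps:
sqrt(62 + 35)*(-9*(-3 - 7) - 422) = sqrt(97)*(-9*(-10) - 422) = sqrt(97)*(90 - 422) = sqrt(97)*(-332) = -332*sqrt(97)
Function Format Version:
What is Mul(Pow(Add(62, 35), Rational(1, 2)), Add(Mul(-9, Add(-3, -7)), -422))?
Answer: Mul(-332, Pow(97, Rational(1, 2))) ≈ -3269.8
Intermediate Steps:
Mul(Pow(Add(62, 35), Rational(1, 2)), Add(Mul(-9, Add(-3, -7)), -422)) = Mul(Pow(97, Rational(1, 2)), Add(Mul(-9, -10), -422)) = Mul(Pow(97, Rational(1, 2)), Add(90, -422)) = Mul(Pow(97, Rational(1, 2)), -332) = Mul(-332, Pow(97, Rational(1, 2)))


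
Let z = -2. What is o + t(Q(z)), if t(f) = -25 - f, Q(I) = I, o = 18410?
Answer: 18387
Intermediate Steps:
o + t(Q(z)) = 18410 + (-25 - 1*(-2)) = 18410 + (-25 + 2) = 18410 - 23 = 18387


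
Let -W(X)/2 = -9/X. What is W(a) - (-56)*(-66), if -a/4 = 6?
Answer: -14787/4 ≈ -3696.8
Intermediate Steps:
a = -24 (a = -4*6 = -24)
W(X) = 18/X (W(X) = -(-18)/X = 18/X)
W(a) - (-56)*(-66) = 18/(-24) - (-56)*(-66) = 18*(-1/24) - 56*66 = -¾ - 3696 = -14787/4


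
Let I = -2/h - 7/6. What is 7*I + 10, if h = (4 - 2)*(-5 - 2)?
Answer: 17/6 ≈ 2.8333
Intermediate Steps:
h = -14 (h = 2*(-7) = -14)
I = -43/42 (I = -2/(-14) - 7/6 = -2*(-1/14) - 7*1/6 = 1/7 - 7/6 = -43/42 ≈ -1.0238)
7*I + 10 = 7*(-43/42) + 10 = -43/6 + 10 = 17/6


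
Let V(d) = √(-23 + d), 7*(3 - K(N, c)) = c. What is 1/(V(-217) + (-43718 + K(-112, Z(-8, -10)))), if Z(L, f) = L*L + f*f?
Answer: -2143183/93739468321 - 196*I*√15/93739468321 ≈ -2.2863e-5 - 8.098e-9*I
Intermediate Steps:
Z(L, f) = L² + f²
K(N, c) = 3 - c/7
1/(V(-217) + (-43718 + K(-112, Z(-8, -10)))) = 1/(√(-23 - 217) + (-43718 + (3 - ((-8)² + (-10)²)/7))) = 1/(√(-240) + (-43718 + (3 - (64 + 100)/7))) = 1/(4*I*√15 + (-43718 + (3 - ⅐*164))) = 1/(4*I*√15 + (-43718 + (3 - 164/7))) = 1/(4*I*√15 + (-43718 - 143/7)) = 1/(4*I*√15 - 306169/7) = 1/(-306169/7 + 4*I*√15)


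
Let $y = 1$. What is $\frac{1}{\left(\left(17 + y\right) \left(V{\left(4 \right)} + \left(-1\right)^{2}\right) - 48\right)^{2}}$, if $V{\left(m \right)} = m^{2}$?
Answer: $\frac{1}{66564} \approx 1.5023 \cdot 10^{-5}$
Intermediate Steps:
$\frac{1}{\left(\left(17 + y\right) \left(V{\left(4 \right)} + \left(-1\right)^{2}\right) - 48\right)^{2}} = \frac{1}{\left(\left(17 + 1\right) \left(4^{2} + \left(-1\right)^{2}\right) - 48\right)^{2}} = \frac{1}{\left(18 \left(16 + 1\right) - 48\right)^{2}} = \frac{1}{\left(18 \cdot 17 - 48\right)^{2}} = \frac{1}{\left(306 - 48\right)^{2}} = \frac{1}{258^{2}} = \frac{1}{66564}$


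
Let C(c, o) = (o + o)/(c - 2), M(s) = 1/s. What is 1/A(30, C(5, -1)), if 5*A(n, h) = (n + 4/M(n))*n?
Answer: 1/900 ≈ 0.0011111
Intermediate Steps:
C(c, o) = 2*o/(-2 + c) (C(c, o) = (2*o)/(-2 + c) = 2*o/(-2 + c))
A(n, h) = n**2 (A(n, h) = ((n + 4/(1/n))*n)/5 = ((n + 4*n)*n)/5 = ((5*n)*n)/5 = (5*n**2)/5 = n**2)
1/A(30, C(5, -1)) = 1/(30**2) = 1/900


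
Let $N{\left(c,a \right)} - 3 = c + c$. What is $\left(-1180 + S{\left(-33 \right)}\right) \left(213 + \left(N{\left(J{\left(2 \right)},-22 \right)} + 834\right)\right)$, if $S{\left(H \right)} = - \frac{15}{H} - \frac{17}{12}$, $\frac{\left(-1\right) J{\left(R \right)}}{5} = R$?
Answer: $- \frac{80281805}{66} \approx -1.2164 \cdot 10^{6}$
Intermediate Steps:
$J{\left(R \right)} = - 5 R$
$N{\left(c,a \right)} = 3 + 2 c$ ($N{\left(c,a \right)} = 3 + \left(c + c\right) = 3 + 2 c$)
$S{\left(H \right)} = - \frac{17}{12} - \frac{15}{H}$ ($S{\left(H \right)} = - \frac{15}{H} - \frac{17}{12} = - \frac{17}{12} - \frac{15}{H}$)
$\left(-1180 + S{\left(-33 \right)}\right) \left(213 + \left(N{\left(J{\left(2 \right)},-22 \right)} + 834\right)\right) = \left(-1180 - \left(\frac{17}{12} + \frac{15}{-33}\right)\right) \left(213 + \left(\left(3 + 2 \left(\left(-5\right) 2\right)\right) + 834\right)\right) = \left(-1180 - \frac{127}{132}\right) \left(213 + \left(\left(3 + 2 \left(-10\right)\right) + 834\right)\right) = \left(-1180 + \left(- \frac{17}{12} + \frac{5}{11}\right)\right) \left(213 + \left(\left(3 - 20\right) + 834\right)\right) = \left(-1180 - \frac{127}{132}\right) \left(213 + \left(-17 + 834\right)\right) = - \frac{155887 \left(213 + 817\right)}{132} = \left(- \frac{155887}{132}\right) 1030 = - \frac{80281805}{66}$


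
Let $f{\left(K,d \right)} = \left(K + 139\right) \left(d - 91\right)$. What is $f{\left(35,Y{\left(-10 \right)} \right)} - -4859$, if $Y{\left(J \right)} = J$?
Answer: $-12715$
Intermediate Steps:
$f{\left(K,d \right)} = \left(-91 + d\right) \left(139 + K\right)$ ($f{\left(K,d \right)} = \left(139 + K\right) \left(-91 + d\right) = \left(-91 + d\right) \left(139 + K\right)$)
$f{\left(35,Y{\left(-10 \right)} \right)} - -4859 = \left(-12649 - 3185 + 139 \left(-10\right) + 35 \left(-10\right)\right) - -4859 = \left(-12649 - 3185 - 1390 - 350\right) + \left(-1005 + 5864\right) = -17574 + 4859 = -12715$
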